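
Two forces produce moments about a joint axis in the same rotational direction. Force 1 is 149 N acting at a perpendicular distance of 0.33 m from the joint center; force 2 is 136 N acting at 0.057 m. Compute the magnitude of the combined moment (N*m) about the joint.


M = F1 * d1 + F2 * d2
M = 149 * 0.33 + 136 * 0.057
M = 49.1700 + 7.7520
M = 56.9220


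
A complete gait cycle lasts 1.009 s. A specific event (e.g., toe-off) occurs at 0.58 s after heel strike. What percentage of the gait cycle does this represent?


pct = (event_time / cycle_time) * 100
pct = (0.58 / 1.009) * 100
ratio = 0.5748
pct = 57.4827


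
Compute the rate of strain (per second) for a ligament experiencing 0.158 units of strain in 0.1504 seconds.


strain_rate = delta_strain / delta_t
strain_rate = 0.158 / 0.1504
strain_rate = 1.0505


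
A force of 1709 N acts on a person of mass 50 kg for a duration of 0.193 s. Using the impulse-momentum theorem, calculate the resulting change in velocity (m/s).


J = F * dt = 1709 * 0.193 = 329.8370 N*s
delta_v = J / m
delta_v = 329.8370 / 50
delta_v = 6.5967


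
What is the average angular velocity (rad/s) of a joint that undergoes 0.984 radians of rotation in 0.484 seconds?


omega = delta_theta / delta_t
omega = 0.984 / 0.484
omega = 2.0331


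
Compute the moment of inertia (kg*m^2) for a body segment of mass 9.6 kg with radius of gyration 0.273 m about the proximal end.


I = m * k^2
I = 9.6 * 0.273^2
k^2 = 0.0745
I = 0.7155


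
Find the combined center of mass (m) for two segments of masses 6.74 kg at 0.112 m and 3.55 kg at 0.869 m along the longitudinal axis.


COM = (m1*x1 + m2*x2) / (m1 + m2)
COM = (6.74*0.112 + 3.55*0.869) / (6.74 + 3.55)
Numerator = 3.8398
Denominator = 10.2900
COM = 0.3732


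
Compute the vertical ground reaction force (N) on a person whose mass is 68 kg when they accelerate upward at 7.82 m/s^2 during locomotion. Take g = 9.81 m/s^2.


GRF = m * (g + a)
GRF = 68 * (9.81 + 7.82)
GRF = 68 * 17.6300
GRF = 1198.8400


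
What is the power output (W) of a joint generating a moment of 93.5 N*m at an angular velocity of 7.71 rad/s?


P = M * omega
P = 93.5 * 7.71
P = 720.8850


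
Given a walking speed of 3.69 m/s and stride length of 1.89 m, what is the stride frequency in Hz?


f = v / stride_length
f = 3.69 / 1.89
f = 1.9524


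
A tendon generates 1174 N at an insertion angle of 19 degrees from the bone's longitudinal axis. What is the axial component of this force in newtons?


F_eff = F_tendon * cos(theta)
theta = 19 deg = 0.3316 rad
cos(theta) = 0.9455
F_eff = 1174 * 0.9455
F_eff = 1110.0388


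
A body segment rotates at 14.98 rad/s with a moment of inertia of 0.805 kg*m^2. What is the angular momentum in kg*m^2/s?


L = I * omega
L = 0.805 * 14.98
L = 12.0589


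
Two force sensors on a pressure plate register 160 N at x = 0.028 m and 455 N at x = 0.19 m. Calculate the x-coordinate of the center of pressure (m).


COP_x = (F1*x1 + F2*x2) / (F1 + F2)
COP_x = (160*0.028 + 455*0.19) / (160 + 455)
Numerator = 90.9300
Denominator = 615
COP_x = 0.1479


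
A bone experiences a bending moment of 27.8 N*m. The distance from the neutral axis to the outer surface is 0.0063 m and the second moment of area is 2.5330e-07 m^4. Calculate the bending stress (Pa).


sigma = M * c / I
sigma = 27.8 * 0.0063 / 2.5330e-07
M * c = 0.1751
sigma = 691433.0833


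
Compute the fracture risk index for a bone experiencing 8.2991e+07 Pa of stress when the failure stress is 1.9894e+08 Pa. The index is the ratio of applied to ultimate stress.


FRI = applied / ultimate
FRI = 8.2991e+07 / 1.9894e+08
FRI = 0.4172


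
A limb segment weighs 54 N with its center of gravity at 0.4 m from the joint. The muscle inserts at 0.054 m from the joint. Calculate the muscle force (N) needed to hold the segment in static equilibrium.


F_muscle = W * d_load / d_muscle
F_muscle = 54 * 0.4 / 0.054
Numerator = 21.6000
F_muscle = 400.0000


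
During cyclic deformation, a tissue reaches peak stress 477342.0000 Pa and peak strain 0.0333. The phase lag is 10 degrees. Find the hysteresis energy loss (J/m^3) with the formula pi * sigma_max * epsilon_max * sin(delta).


E_loss = pi * sigma_max * epsilon_max * sin(delta)
delta = 10 deg = 0.1745 rad
sin(delta) = 0.1736
E_loss = pi * 477342.0000 * 0.0333 * 0.1736
E_loss = 8671.4951


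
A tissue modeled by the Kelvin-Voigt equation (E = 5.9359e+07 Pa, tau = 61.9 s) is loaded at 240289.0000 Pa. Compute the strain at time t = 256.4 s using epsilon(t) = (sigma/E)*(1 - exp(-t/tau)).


epsilon(t) = (sigma/E) * (1 - exp(-t/tau))
sigma/E = 240289.0000 / 5.9359e+07 = 0.0040
exp(-t/tau) = exp(-256.4 / 61.9) = 0.0159
epsilon = 0.0040 * (1 - 0.0159)
epsilon = 0.0040


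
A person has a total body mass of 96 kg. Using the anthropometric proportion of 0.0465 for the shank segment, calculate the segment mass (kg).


m_segment = body_mass * fraction
m_segment = 96 * 0.0465
m_segment = 4.4640


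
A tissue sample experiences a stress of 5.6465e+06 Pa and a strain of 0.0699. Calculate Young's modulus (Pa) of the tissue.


E = stress / strain
E = 5.6465e+06 / 0.0699
E = 8.0780e+07


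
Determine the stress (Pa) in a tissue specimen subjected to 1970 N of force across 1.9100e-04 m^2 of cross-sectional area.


stress = F / A
stress = 1970 / 1.9100e-04
stress = 1.0314e+07


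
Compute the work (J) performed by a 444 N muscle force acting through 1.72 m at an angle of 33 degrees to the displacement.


W = F * d * cos(theta)
theta = 33 deg = 0.5760 rad
cos(theta) = 0.8387
W = 444 * 1.72 * 0.8387
W = 640.4759


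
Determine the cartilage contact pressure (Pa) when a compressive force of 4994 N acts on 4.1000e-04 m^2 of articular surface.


P = F / A
P = 4994 / 4.1000e-04
P = 1.2180e+07


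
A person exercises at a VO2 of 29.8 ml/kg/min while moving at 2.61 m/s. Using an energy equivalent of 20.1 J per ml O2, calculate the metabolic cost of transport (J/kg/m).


Power per kg = VO2 * 20.1 / 60
Power per kg = 29.8 * 20.1 / 60 = 9.9830 W/kg
Cost = power_per_kg / speed
Cost = 9.9830 / 2.61
Cost = 3.8249


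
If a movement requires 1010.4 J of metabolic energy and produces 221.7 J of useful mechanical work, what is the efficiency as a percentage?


eta = (W_mech / E_meta) * 100
eta = (221.7 / 1010.4) * 100
ratio = 0.2194
eta = 21.9418


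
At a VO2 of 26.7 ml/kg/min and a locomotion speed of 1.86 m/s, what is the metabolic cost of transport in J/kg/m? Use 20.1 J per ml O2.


Power per kg = VO2 * 20.1 / 60
Power per kg = 26.7 * 20.1 / 60 = 8.9445 W/kg
Cost = power_per_kg / speed
Cost = 8.9445 / 1.86
Cost = 4.8089


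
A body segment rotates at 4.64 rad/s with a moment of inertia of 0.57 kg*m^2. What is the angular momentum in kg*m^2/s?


L = I * omega
L = 0.57 * 4.64
L = 2.6448


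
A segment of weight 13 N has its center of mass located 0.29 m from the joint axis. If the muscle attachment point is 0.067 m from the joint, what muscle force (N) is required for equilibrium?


F_muscle = W * d_load / d_muscle
F_muscle = 13 * 0.29 / 0.067
Numerator = 3.7700
F_muscle = 56.2687


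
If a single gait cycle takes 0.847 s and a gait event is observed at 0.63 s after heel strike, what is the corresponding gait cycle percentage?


pct = (event_time / cycle_time) * 100
pct = (0.63 / 0.847) * 100
ratio = 0.7438
pct = 74.3802


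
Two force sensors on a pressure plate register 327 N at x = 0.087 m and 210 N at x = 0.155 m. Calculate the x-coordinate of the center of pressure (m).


COP_x = (F1*x1 + F2*x2) / (F1 + F2)
COP_x = (327*0.087 + 210*0.155) / (327 + 210)
Numerator = 60.9990
Denominator = 537
COP_x = 0.1136


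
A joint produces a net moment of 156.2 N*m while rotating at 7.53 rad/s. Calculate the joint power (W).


P = M * omega
P = 156.2 * 7.53
P = 1176.1860


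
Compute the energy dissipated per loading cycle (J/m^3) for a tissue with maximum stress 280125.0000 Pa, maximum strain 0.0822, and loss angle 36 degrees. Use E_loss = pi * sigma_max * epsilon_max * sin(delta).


E_loss = pi * sigma_max * epsilon_max * sin(delta)
delta = 36 deg = 0.6283 rad
sin(delta) = 0.5878
E_loss = pi * 280125.0000 * 0.0822 * 0.5878
E_loss = 42519.9010


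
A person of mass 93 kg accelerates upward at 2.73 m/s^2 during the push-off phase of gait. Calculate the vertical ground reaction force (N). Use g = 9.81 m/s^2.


GRF = m * (g + a)
GRF = 93 * (9.81 + 2.73)
GRF = 93 * 12.5400
GRF = 1166.2200


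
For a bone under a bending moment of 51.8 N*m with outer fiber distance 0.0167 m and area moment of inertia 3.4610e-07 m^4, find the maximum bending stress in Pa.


sigma = M * c / I
sigma = 51.8 * 0.0167 / 3.4610e-07
M * c = 0.8651
sigma = 2.4995e+06


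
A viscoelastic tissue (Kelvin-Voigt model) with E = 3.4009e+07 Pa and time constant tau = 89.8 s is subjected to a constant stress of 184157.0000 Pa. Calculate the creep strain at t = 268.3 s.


epsilon(t) = (sigma/E) * (1 - exp(-t/tau))
sigma/E = 184157.0000 / 3.4009e+07 = 0.0054
exp(-t/tau) = exp(-268.3 / 89.8) = 0.0504
epsilon = 0.0054 * (1 - 0.0504)
epsilon = 0.0051


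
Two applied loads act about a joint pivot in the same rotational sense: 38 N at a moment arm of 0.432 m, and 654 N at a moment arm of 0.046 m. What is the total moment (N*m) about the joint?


M = F1 * d1 + F2 * d2
M = 38 * 0.432 + 654 * 0.046
M = 16.4160 + 30.0840
M = 46.5000


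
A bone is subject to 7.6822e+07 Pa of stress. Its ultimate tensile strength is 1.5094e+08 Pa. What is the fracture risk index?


FRI = applied / ultimate
FRI = 7.6822e+07 / 1.5094e+08
FRI = 0.5090


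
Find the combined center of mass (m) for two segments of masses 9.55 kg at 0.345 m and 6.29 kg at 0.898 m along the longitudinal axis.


COM = (m1*x1 + m2*x2) / (m1 + m2)
COM = (9.55*0.345 + 6.29*0.898) / (9.55 + 6.29)
Numerator = 8.9432
Denominator = 15.8400
COM = 0.5646


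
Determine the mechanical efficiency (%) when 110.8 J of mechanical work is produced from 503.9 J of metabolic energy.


eta = (W_mech / E_meta) * 100
eta = (110.8 / 503.9) * 100
ratio = 0.2199
eta = 21.9885


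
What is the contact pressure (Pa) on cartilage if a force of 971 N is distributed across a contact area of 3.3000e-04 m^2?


P = F / A
P = 971 / 3.3000e-04
P = 2.9424e+06


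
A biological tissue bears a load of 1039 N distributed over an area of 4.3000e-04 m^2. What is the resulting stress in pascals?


stress = F / A
stress = 1039 / 4.3000e-04
stress = 2.4163e+06


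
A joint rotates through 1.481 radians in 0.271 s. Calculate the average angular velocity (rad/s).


omega = delta_theta / delta_t
omega = 1.481 / 0.271
omega = 5.4649


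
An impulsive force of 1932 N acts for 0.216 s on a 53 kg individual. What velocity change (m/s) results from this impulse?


J = F * dt = 1932 * 0.216 = 417.3120 N*s
delta_v = J / m
delta_v = 417.3120 / 53
delta_v = 7.8738


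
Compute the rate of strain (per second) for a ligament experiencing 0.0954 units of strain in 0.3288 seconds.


strain_rate = delta_strain / delta_t
strain_rate = 0.0954 / 0.3288
strain_rate = 0.2901


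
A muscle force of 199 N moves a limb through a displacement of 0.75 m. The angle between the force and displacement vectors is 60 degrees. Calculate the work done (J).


W = F * d * cos(theta)
theta = 60 deg = 1.0472 rad
cos(theta) = 0.5000
W = 199 * 0.75 * 0.5000
W = 74.6250


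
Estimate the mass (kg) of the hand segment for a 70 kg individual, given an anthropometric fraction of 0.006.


m_segment = body_mass * fraction
m_segment = 70 * 0.006
m_segment = 0.4200


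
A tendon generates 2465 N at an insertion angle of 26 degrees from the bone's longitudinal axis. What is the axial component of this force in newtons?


F_eff = F_tendon * cos(theta)
theta = 26 deg = 0.4538 rad
cos(theta) = 0.8988
F_eff = 2465 * 0.8988
F_eff = 2215.5273


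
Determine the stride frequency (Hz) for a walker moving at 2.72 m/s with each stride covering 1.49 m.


f = v / stride_length
f = 2.72 / 1.49
f = 1.8255


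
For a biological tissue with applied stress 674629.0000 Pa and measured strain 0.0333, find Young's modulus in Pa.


E = stress / strain
E = 674629.0000 / 0.0333
E = 2.0259e+07


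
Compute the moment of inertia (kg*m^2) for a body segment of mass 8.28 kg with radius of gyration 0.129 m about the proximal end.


I = m * k^2
I = 8.28 * 0.129^2
k^2 = 0.0166
I = 0.1378


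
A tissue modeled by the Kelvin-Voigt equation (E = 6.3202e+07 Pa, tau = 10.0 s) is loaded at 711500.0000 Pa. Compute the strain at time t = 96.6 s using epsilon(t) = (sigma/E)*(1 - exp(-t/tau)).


epsilon(t) = (sigma/E) * (1 - exp(-t/tau))
sigma/E = 711500.0000 / 6.3202e+07 = 0.0113
exp(-t/tau) = exp(-96.6 / 10.0) = 6.3785e-05
epsilon = 0.0113 * (1 - 6.3785e-05)
epsilon = 0.0113


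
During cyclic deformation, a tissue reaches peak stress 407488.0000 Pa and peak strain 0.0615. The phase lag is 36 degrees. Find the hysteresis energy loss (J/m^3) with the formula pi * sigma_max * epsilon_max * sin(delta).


E_loss = pi * sigma_max * epsilon_max * sin(delta)
delta = 36 deg = 0.6283 rad
sin(delta) = 0.5878
E_loss = pi * 407488.0000 * 0.0615 * 0.5878
E_loss = 46276.2861


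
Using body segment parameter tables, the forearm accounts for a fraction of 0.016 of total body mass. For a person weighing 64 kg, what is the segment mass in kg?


m_segment = body_mass * fraction
m_segment = 64 * 0.016
m_segment = 1.0240


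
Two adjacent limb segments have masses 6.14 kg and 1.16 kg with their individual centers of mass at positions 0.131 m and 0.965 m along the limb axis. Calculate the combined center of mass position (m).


COM = (m1*x1 + m2*x2) / (m1 + m2)
COM = (6.14*0.131 + 1.16*0.965) / (6.14 + 1.16)
Numerator = 1.9237
Denominator = 7.3000
COM = 0.2635


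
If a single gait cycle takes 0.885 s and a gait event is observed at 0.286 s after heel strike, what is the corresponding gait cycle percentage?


pct = (event_time / cycle_time) * 100
pct = (0.286 / 0.885) * 100
ratio = 0.3232
pct = 32.3164


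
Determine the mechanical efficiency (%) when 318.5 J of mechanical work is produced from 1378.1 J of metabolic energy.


eta = (W_mech / E_meta) * 100
eta = (318.5 / 1378.1) * 100
ratio = 0.2311
eta = 23.1115


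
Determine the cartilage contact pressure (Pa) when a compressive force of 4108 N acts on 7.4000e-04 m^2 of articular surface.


P = F / A
P = 4108 / 7.4000e-04
P = 5.5514e+06


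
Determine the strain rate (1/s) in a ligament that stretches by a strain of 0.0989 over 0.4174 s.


strain_rate = delta_strain / delta_t
strain_rate = 0.0989 / 0.4174
strain_rate = 0.2369


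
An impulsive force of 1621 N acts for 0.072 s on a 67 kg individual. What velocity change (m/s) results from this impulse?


J = F * dt = 1621 * 0.072 = 116.7120 N*s
delta_v = J / m
delta_v = 116.7120 / 67
delta_v = 1.7420


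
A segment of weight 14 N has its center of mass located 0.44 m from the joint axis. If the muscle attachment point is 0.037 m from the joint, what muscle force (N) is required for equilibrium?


F_muscle = W * d_load / d_muscle
F_muscle = 14 * 0.44 / 0.037
Numerator = 6.1600
F_muscle = 166.4865


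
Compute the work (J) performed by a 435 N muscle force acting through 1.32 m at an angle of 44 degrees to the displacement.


W = F * d * cos(theta)
theta = 44 deg = 0.7679 rad
cos(theta) = 0.7193
W = 435 * 1.32 * 0.7193
W = 413.0449


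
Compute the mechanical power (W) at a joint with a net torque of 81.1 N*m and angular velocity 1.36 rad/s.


P = M * omega
P = 81.1 * 1.36
P = 110.2960


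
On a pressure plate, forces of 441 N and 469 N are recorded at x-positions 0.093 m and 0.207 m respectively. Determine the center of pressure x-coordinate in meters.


COP_x = (F1*x1 + F2*x2) / (F1 + F2)
COP_x = (441*0.093 + 469*0.207) / (441 + 469)
Numerator = 138.0960
Denominator = 910
COP_x = 0.1518


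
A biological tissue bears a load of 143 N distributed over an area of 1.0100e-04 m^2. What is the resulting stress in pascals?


stress = F / A
stress = 143 / 1.0100e-04
stress = 1.4158e+06


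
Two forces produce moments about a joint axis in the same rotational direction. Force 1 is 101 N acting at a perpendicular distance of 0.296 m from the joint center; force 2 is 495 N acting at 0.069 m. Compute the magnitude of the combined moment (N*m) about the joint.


M = F1 * d1 + F2 * d2
M = 101 * 0.296 + 495 * 0.069
M = 29.8960 + 34.1550
M = 64.0510


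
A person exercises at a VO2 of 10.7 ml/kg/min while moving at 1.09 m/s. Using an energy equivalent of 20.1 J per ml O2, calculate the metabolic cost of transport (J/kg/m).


Power per kg = VO2 * 20.1 / 60
Power per kg = 10.7 * 20.1 / 60 = 3.5845 W/kg
Cost = power_per_kg / speed
Cost = 3.5845 / 1.09
Cost = 3.2885


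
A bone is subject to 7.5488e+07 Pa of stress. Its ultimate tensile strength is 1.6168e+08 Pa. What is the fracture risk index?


FRI = applied / ultimate
FRI = 7.5488e+07 / 1.6168e+08
FRI = 0.4669


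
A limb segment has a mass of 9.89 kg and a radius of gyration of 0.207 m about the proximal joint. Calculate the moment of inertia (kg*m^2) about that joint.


I = m * k^2
I = 9.89 * 0.207^2
k^2 = 0.0428
I = 0.4238


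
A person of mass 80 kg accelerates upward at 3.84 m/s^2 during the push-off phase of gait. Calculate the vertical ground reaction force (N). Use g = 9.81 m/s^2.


GRF = m * (g + a)
GRF = 80 * (9.81 + 3.84)
GRF = 80 * 13.6500
GRF = 1092.0000


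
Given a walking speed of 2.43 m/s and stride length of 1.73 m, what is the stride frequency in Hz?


f = v / stride_length
f = 2.43 / 1.73
f = 1.4046


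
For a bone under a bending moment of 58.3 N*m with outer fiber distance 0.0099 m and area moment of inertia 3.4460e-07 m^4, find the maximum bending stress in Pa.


sigma = M * c / I
sigma = 58.3 * 0.0099 / 3.4460e-07
M * c = 0.5772
sigma = 1.6749e+06


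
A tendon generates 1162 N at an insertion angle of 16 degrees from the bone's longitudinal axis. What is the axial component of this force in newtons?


F_eff = F_tendon * cos(theta)
theta = 16 deg = 0.2793 rad
cos(theta) = 0.9613
F_eff = 1162 * 0.9613
F_eff = 1116.9861


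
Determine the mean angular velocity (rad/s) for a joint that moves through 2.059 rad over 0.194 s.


omega = delta_theta / delta_t
omega = 2.059 / 0.194
omega = 10.6134


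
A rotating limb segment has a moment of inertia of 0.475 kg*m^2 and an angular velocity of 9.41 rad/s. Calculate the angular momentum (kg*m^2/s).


L = I * omega
L = 0.475 * 9.41
L = 4.4697


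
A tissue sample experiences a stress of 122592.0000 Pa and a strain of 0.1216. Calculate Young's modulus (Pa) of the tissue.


E = stress / strain
E = 122592.0000 / 0.1216
E = 1.0082e+06


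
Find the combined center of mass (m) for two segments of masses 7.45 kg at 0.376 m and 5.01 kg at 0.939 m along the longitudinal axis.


COM = (m1*x1 + m2*x2) / (m1 + m2)
COM = (7.45*0.376 + 5.01*0.939) / (7.45 + 5.01)
Numerator = 7.5056
Denominator = 12.4600
COM = 0.6024


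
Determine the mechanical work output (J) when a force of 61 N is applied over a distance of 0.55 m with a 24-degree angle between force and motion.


W = F * d * cos(theta)
theta = 24 deg = 0.4189 rad
cos(theta) = 0.9135
W = 61 * 0.55 * 0.9135
W = 30.6495


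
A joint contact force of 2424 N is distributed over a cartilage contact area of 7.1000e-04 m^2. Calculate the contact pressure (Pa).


P = F / A
P = 2424 / 7.1000e-04
P = 3.4141e+06


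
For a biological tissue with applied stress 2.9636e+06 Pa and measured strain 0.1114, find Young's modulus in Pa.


E = stress / strain
E = 2.9636e+06 / 0.1114
E = 2.6603e+07


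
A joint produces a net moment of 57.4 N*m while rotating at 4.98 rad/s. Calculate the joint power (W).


P = M * omega
P = 57.4 * 4.98
P = 285.8520


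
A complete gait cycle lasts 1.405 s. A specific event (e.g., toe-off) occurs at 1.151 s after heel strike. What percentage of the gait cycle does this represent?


pct = (event_time / cycle_time) * 100
pct = (1.151 / 1.405) * 100
ratio = 0.8192
pct = 81.9217


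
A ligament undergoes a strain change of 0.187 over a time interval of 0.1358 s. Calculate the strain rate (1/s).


strain_rate = delta_strain / delta_t
strain_rate = 0.187 / 0.1358
strain_rate = 1.3770


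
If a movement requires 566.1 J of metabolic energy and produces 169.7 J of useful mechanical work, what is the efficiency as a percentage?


eta = (W_mech / E_meta) * 100
eta = (169.7 / 566.1) * 100
ratio = 0.2998
eta = 29.9770


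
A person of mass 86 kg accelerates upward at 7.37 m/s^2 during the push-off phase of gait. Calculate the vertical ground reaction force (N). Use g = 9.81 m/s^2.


GRF = m * (g + a)
GRF = 86 * (9.81 + 7.37)
GRF = 86 * 17.1800
GRF = 1477.4800


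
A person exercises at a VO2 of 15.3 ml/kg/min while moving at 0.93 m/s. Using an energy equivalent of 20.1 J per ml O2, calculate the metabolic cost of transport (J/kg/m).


Power per kg = VO2 * 20.1 / 60
Power per kg = 15.3 * 20.1 / 60 = 5.1255 W/kg
Cost = power_per_kg / speed
Cost = 5.1255 / 0.93
Cost = 5.5113


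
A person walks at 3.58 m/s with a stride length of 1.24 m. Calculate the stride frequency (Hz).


f = v / stride_length
f = 3.58 / 1.24
f = 2.8871


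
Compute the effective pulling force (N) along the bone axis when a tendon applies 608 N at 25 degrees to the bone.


F_eff = F_tendon * cos(theta)
theta = 25 deg = 0.4363 rad
cos(theta) = 0.9063
F_eff = 608 * 0.9063
F_eff = 551.0351


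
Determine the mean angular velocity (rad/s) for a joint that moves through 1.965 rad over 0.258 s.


omega = delta_theta / delta_t
omega = 1.965 / 0.258
omega = 7.6163


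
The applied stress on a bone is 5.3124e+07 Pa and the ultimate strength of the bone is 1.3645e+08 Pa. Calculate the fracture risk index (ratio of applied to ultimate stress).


FRI = applied / ultimate
FRI = 5.3124e+07 / 1.3645e+08
FRI = 0.3893


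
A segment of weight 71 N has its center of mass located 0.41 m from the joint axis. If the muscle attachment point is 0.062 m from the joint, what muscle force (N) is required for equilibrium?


F_muscle = W * d_load / d_muscle
F_muscle = 71 * 0.41 / 0.062
Numerator = 29.1100
F_muscle = 469.5161


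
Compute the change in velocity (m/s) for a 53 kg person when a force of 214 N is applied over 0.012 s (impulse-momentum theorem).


J = F * dt = 214 * 0.012 = 2.5680 N*s
delta_v = J / m
delta_v = 2.5680 / 53
delta_v = 0.0485


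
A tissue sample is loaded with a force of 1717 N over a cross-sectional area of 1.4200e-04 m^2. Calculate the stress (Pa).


stress = F / A
stress = 1717 / 1.4200e-04
stress = 1.2092e+07


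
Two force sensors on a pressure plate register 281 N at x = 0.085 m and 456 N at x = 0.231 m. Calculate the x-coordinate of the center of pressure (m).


COP_x = (F1*x1 + F2*x2) / (F1 + F2)
COP_x = (281*0.085 + 456*0.231) / (281 + 456)
Numerator = 129.2210
Denominator = 737
COP_x = 0.1753


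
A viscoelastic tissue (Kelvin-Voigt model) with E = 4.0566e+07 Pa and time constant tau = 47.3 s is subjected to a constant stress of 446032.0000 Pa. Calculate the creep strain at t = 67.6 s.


epsilon(t) = (sigma/E) * (1 - exp(-t/tau))
sigma/E = 446032.0000 / 4.0566e+07 = 0.0110
exp(-t/tau) = exp(-67.6 / 47.3) = 0.2395
epsilon = 0.0110 * (1 - 0.2395)
epsilon = 0.0084


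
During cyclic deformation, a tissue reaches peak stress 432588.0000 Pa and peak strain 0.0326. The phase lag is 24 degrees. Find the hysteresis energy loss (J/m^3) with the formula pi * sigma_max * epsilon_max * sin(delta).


E_loss = pi * sigma_max * epsilon_max * sin(delta)
delta = 24 deg = 0.4189 rad
sin(delta) = 0.4067
E_loss = pi * 432588.0000 * 0.0326 * 0.4067
E_loss = 18020.0188


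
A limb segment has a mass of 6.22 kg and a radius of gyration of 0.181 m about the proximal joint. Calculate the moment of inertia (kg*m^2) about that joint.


I = m * k^2
I = 6.22 * 0.181^2
k^2 = 0.0328
I = 0.2038


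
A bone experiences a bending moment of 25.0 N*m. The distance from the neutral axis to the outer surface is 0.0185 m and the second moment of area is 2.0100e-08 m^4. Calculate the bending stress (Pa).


sigma = M * c / I
sigma = 25.0 * 0.0185 / 2.0100e-08
M * c = 0.4625
sigma = 2.3010e+07


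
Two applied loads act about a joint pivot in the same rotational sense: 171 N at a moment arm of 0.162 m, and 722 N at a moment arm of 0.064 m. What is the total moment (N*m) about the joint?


M = F1 * d1 + F2 * d2
M = 171 * 0.162 + 722 * 0.064
M = 27.7020 + 46.2080
M = 73.9100


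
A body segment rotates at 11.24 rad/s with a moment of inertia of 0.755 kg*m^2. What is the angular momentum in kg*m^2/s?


L = I * omega
L = 0.755 * 11.24
L = 8.4862


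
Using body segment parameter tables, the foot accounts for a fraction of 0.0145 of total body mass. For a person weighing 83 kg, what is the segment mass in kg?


m_segment = body_mass * fraction
m_segment = 83 * 0.0145
m_segment = 1.2035


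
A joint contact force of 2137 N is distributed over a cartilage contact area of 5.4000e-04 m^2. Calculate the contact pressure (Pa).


P = F / A
P = 2137 / 5.4000e-04
P = 3.9574e+06


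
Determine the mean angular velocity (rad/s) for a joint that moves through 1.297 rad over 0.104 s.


omega = delta_theta / delta_t
omega = 1.297 / 0.104
omega = 12.4712


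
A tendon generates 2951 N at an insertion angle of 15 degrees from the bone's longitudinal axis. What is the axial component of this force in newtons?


F_eff = F_tendon * cos(theta)
theta = 15 deg = 0.2618 rad
cos(theta) = 0.9659
F_eff = 2951 * 0.9659
F_eff = 2850.4471


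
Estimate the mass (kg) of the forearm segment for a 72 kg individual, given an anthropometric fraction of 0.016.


m_segment = body_mass * fraction
m_segment = 72 * 0.016
m_segment = 1.1520


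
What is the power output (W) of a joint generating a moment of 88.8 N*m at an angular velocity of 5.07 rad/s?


P = M * omega
P = 88.8 * 5.07
P = 450.2160


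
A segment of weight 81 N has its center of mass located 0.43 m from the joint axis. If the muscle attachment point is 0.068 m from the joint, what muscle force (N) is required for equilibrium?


F_muscle = W * d_load / d_muscle
F_muscle = 81 * 0.43 / 0.068
Numerator = 34.8300
F_muscle = 512.2059


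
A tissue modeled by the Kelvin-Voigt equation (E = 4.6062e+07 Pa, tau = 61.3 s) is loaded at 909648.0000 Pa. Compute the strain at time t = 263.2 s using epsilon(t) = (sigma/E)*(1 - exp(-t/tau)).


epsilon(t) = (sigma/E) * (1 - exp(-t/tau))
sigma/E = 909648.0000 / 4.6062e+07 = 0.0197
exp(-t/tau) = exp(-263.2 / 61.3) = 0.0137
epsilon = 0.0197 * (1 - 0.0137)
epsilon = 0.0195


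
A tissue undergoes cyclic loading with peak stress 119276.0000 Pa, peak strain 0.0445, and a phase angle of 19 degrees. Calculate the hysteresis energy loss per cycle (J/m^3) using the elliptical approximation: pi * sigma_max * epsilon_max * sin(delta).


E_loss = pi * sigma_max * epsilon_max * sin(delta)
delta = 19 deg = 0.3316 rad
sin(delta) = 0.3256
E_loss = pi * 119276.0000 * 0.0445 * 0.3256
E_loss = 5428.8128


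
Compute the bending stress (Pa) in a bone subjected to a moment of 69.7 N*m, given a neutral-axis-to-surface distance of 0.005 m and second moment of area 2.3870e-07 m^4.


sigma = M * c / I
sigma = 69.7 * 0.005 / 2.3870e-07
M * c = 0.3485
sigma = 1.4600e+06


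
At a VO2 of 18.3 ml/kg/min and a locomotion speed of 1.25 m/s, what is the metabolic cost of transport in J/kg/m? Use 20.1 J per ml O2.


Power per kg = VO2 * 20.1 / 60
Power per kg = 18.3 * 20.1 / 60 = 6.1305 W/kg
Cost = power_per_kg / speed
Cost = 6.1305 / 1.25
Cost = 4.9044


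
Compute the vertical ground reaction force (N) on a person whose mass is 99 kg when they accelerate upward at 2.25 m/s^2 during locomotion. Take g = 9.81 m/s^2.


GRF = m * (g + a)
GRF = 99 * (9.81 + 2.25)
GRF = 99 * 12.0600
GRF = 1193.9400


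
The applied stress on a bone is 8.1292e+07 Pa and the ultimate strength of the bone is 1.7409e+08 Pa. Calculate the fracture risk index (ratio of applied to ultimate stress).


FRI = applied / ultimate
FRI = 8.1292e+07 / 1.7409e+08
FRI = 0.4670


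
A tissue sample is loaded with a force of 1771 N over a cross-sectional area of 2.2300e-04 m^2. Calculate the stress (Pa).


stress = F / A
stress = 1771 / 2.2300e-04
stress = 7.9417e+06


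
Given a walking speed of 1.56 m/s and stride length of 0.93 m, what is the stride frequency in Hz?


f = v / stride_length
f = 1.56 / 0.93
f = 1.6774


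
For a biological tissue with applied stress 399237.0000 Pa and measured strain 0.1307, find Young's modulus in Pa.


E = stress / strain
E = 399237.0000 / 0.1307
E = 3.0546e+06


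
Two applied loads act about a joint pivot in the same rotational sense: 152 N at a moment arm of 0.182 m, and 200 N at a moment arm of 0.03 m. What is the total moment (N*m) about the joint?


M = F1 * d1 + F2 * d2
M = 152 * 0.182 + 200 * 0.03
M = 27.6640 + 6.0000
M = 33.6640


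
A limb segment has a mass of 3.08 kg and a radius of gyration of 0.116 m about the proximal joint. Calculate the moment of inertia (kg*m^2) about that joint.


I = m * k^2
I = 3.08 * 0.116^2
k^2 = 0.0135
I = 0.0414


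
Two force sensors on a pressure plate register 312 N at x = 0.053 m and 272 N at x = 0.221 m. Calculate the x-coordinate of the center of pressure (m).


COP_x = (F1*x1 + F2*x2) / (F1 + F2)
COP_x = (312*0.053 + 272*0.221) / (312 + 272)
Numerator = 76.6480
Denominator = 584
COP_x = 0.1312


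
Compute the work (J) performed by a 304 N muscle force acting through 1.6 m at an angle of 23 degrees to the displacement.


W = F * d * cos(theta)
theta = 23 deg = 0.4014 rad
cos(theta) = 0.9205
W = 304 * 1.6 * 0.9205
W = 447.7336


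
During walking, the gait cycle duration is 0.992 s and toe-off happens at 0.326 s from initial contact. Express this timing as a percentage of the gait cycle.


pct = (event_time / cycle_time) * 100
pct = (0.326 / 0.992) * 100
ratio = 0.3286
pct = 32.8629


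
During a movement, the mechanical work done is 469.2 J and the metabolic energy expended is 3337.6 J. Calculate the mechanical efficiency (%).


eta = (W_mech / E_meta) * 100
eta = (469.2 / 3337.6) * 100
ratio = 0.1406
eta = 14.0580


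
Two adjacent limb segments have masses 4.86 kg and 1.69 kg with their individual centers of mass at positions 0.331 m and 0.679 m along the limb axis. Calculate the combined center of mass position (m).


COM = (m1*x1 + m2*x2) / (m1 + m2)
COM = (4.86*0.331 + 1.69*0.679) / (4.86 + 1.69)
Numerator = 2.7562
Denominator = 6.5500
COM = 0.4208


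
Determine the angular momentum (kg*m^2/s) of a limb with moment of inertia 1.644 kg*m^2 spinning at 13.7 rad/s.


L = I * omega
L = 1.644 * 13.7
L = 22.5228


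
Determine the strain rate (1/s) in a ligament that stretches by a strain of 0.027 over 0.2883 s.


strain_rate = delta_strain / delta_t
strain_rate = 0.027 / 0.2883
strain_rate = 0.0937


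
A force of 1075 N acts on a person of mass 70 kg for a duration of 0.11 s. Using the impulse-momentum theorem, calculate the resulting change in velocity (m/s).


J = F * dt = 1075 * 0.11 = 118.2500 N*s
delta_v = J / m
delta_v = 118.2500 / 70
delta_v = 1.6893


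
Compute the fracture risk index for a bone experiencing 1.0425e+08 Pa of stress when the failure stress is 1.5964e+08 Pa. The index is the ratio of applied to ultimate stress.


FRI = applied / ultimate
FRI = 1.0425e+08 / 1.5964e+08
FRI = 0.6530


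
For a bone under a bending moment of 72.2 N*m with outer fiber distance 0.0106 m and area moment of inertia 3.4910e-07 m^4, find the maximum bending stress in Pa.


sigma = M * c / I
sigma = 72.2 * 0.0106 / 3.4910e-07
M * c = 0.7653
sigma = 2.1923e+06


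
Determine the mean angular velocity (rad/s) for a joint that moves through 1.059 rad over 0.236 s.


omega = delta_theta / delta_t
omega = 1.059 / 0.236
omega = 4.4873


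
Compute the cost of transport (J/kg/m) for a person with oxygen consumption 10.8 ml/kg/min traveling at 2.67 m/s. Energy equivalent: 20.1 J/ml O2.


Power per kg = VO2 * 20.1 / 60
Power per kg = 10.8 * 20.1 / 60 = 3.6180 W/kg
Cost = power_per_kg / speed
Cost = 3.6180 / 2.67
Cost = 1.3551


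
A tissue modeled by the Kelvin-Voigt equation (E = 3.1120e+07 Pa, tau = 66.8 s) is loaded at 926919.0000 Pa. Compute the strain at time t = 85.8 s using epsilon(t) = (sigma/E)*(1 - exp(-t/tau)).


epsilon(t) = (sigma/E) * (1 - exp(-t/tau))
sigma/E = 926919.0000 / 3.1120e+07 = 0.0298
exp(-t/tau) = exp(-85.8 / 66.8) = 0.2768
epsilon = 0.0298 * (1 - 0.2768)
epsilon = 0.0215


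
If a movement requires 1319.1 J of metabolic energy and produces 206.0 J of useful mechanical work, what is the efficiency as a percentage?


eta = (W_mech / E_meta) * 100
eta = (206.0 / 1319.1) * 100
ratio = 0.1562
eta = 15.6167


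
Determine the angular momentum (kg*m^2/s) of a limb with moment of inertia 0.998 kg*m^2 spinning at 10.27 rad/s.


L = I * omega
L = 0.998 * 10.27
L = 10.2495


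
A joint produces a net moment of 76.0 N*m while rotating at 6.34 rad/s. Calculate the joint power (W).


P = M * omega
P = 76.0 * 6.34
P = 481.8400


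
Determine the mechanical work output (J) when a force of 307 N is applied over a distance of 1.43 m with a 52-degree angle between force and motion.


W = F * d * cos(theta)
theta = 52 deg = 0.9076 rad
cos(theta) = 0.6157
W = 307 * 1.43 * 0.6157
W = 270.2815


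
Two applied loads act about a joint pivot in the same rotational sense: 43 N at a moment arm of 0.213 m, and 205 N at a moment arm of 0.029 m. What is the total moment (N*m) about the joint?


M = F1 * d1 + F2 * d2
M = 43 * 0.213 + 205 * 0.029
M = 9.1590 + 5.9450
M = 15.1040


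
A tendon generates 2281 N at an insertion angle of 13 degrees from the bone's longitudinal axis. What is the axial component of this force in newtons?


F_eff = F_tendon * cos(theta)
theta = 13 deg = 0.2269 rad
cos(theta) = 0.9744
F_eff = 2281 * 0.9744
F_eff = 2222.5381


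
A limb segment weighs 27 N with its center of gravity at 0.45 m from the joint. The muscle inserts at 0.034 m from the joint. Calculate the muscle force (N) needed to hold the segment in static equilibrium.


F_muscle = W * d_load / d_muscle
F_muscle = 27 * 0.45 / 0.034
Numerator = 12.1500
F_muscle = 357.3529


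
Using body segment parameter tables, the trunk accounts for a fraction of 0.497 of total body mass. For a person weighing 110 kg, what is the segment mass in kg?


m_segment = body_mass * fraction
m_segment = 110 * 0.497
m_segment = 54.6700


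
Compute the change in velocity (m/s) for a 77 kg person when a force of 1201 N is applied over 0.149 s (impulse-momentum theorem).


J = F * dt = 1201 * 0.149 = 178.9490 N*s
delta_v = J / m
delta_v = 178.9490 / 77
delta_v = 2.3240


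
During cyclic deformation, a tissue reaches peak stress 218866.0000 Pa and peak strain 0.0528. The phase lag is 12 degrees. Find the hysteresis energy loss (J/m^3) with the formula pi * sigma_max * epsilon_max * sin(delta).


E_loss = pi * sigma_max * epsilon_max * sin(delta)
delta = 12 deg = 0.2094 rad
sin(delta) = 0.2079
E_loss = pi * 218866.0000 * 0.0528 * 0.2079
E_loss = 7548.1584


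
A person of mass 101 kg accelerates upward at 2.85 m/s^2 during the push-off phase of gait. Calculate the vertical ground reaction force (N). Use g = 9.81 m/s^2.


GRF = m * (g + a)
GRF = 101 * (9.81 + 2.85)
GRF = 101 * 12.6600
GRF = 1278.6600


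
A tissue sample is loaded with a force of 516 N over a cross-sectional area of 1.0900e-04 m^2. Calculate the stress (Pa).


stress = F / A
stress = 516 / 1.0900e-04
stress = 4.7339e+06


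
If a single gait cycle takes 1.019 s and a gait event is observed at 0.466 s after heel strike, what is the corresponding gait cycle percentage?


pct = (event_time / cycle_time) * 100
pct = (0.466 / 1.019) * 100
ratio = 0.4573
pct = 45.7311


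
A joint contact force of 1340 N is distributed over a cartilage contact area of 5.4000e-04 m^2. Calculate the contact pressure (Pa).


P = F / A
P = 1340 / 5.4000e-04
P = 2.4815e+06


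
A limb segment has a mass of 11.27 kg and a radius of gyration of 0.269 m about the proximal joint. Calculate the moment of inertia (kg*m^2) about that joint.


I = m * k^2
I = 11.27 * 0.269^2
k^2 = 0.0724
I = 0.8155


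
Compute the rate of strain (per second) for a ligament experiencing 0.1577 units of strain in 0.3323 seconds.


strain_rate = delta_strain / delta_t
strain_rate = 0.1577 / 0.3323
strain_rate = 0.4746


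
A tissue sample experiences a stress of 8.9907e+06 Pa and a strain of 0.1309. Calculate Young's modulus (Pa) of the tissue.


E = stress / strain
E = 8.9907e+06 / 0.1309
E = 6.8684e+07


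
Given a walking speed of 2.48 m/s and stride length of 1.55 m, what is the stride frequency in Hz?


f = v / stride_length
f = 2.48 / 1.55
f = 1.6000


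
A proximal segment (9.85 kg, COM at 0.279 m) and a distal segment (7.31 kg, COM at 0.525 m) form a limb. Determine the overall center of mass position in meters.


COM = (m1*x1 + m2*x2) / (m1 + m2)
COM = (9.85*0.279 + 7.31*0.525) / (9.85 + 7.31)
Numerator = 6.5859
Denominator = 17.1600
COM = 0.3838


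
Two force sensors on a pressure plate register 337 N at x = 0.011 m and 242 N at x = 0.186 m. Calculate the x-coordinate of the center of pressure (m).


COP_x = (F1*x1 + F2*x2) / (F1 + F2)
COP_x = (337*0.011 + 242*0.186) / (337 + 242)
Numerator = 48.7190
Denominator = 579
COP_x = 0.0841


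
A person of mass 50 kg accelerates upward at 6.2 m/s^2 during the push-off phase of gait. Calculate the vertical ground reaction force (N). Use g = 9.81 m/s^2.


GRF = m * (g + a)
GRF = 50 * (9.81 + 6.2)
GRF = 50 * 16.0100
GRF = 800.5000


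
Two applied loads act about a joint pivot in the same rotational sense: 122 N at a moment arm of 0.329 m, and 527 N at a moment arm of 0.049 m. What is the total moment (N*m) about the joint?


M = F1 * d1 + F2 * d2
M = 122 * 0.329 + 527 * 0.049
M = 40.1380 + 25.8230
M = 65.9610


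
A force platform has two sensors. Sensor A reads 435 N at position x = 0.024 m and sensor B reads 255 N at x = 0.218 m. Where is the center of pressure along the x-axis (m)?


COP_x = (F1*x1 + F2*x2) / (F1 + F2)
COP_x = (435*0.024 + 255*0.218) / (435 + 255)
Numerator = 66.0300
Denominator = 690
COP_x = 0.0957


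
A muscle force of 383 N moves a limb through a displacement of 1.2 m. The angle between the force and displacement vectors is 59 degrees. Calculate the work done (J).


W = F * d * cos(theta)
theta = 59 deg = 1.0297 rad
cos(theta) = 0.5150
W = 383 * 1.2 * 0.5150
W = 236.7115


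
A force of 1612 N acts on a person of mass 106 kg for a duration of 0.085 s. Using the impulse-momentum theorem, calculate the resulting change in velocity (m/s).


J = F * dt = 1612 * 0.085 = 137.0200 N*s
delta_v = J / m
delta_v = 137.0200 / 106
delta_v = 1.2926


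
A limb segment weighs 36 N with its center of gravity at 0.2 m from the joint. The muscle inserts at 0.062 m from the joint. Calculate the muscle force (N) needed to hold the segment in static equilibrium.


F_muscle = W * d_load / d_muscle
F_muscle = 36 * 0.2 / 0.062
Numerator = 7.2000
F_muscle = 116.1290


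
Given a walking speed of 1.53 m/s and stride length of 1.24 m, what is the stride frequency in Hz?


f = v / stride_length
f = 1.53 / 1.24
f = 1.2339


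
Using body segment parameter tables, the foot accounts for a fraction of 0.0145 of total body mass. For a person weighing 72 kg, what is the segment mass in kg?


m_segment = body_mass * fraction
m_segment = 72 * 0.0145
m_segment = 1.0440
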